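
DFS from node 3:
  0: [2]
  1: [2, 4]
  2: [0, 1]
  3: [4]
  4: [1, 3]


Visit 3, push [4]
Visit 4, push [1]
Visit 1, push [2]
Visit 2, push [0]
Visit 0, push []

DFS order: [3, 4, 1, 2, 0]


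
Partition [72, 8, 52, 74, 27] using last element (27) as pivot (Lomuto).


Pivot: 27
  8 <= 27: swap -> [8, 72, 52, 74, 27]
Place pivot at 1: [8, 27, 52, 74, 72]

Partitioned: [8, 27, 52, 74, 72]


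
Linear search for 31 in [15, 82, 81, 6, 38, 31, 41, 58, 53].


i=0: 15!=31
i=1: 82!=31
i=2: 81!=31
i=3: 6!=31
i=4: 38!=31
i=5: 31==31 found!

Found at 5, 6 comps


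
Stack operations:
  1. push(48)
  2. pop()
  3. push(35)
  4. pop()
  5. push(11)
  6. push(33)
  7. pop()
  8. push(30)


push(48) -> [48]
pop()->48, []
push(35) -> [35]
pop()->35, []
push(11) -> [11]
push(33) -> [11, 33]
pop()->33, [11]
push(30) -> [11, 30]

Final stack: [11, 30]


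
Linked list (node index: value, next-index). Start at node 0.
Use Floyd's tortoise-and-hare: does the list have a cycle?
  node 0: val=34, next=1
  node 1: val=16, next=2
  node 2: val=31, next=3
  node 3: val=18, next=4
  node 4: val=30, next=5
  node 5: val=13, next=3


Floyd's tortoise (slow, +1) and hare (fast, +2):
  init: slow=0, fast=0
  step 1: slow=1, fast=2
  step 2: slow=2, fast=4
  step 3: slow=3, fast=3
  slow == fast at node 3: cycle detected

Cycle: yes


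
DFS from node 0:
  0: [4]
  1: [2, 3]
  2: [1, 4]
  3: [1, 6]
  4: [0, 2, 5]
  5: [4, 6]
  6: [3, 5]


Visit 0, push [4]
Visit 4, push [5, 2]
Visit 2, push [1]
Visit 1, push [3]
Visit 3, push [6]
Visit 6, push [5]
Visit 5, push []

DFS order: [0, 4, 2, 1, 3, 6, 5]


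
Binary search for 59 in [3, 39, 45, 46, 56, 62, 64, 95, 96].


Step 1: lo=0, hi=8, mid=4, val=56
Step 2: lo=5, hi=8, mid=6, val=64
Step 3: lo=5, hi=5, mid=5, val=62

Not found


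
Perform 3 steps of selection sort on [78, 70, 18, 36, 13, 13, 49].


Initial: [78, 70, 18, 36, 13, 13, 49]
Step 1: min=13 at 4
  Swap: [13, 70, 18, 36, 78, 13, 49]
Step 2: min=13 at 5
  Swap: [13, 13, 18, 36, 78, 70, 49]
Step 3: min=18 at 2
  Swap: [13, 13, 18, 36, 78, 70, 49]

After 3 steps: [13, 13, 18, 36, 78, 70, 49]


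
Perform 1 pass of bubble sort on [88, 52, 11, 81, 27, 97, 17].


Initial: [88, 52, 11, 81, 27, 97, 17]
Pass 1: [52, 11, 81, 27, 88, 17, 97] (5 swaps)

After 1 pass: [52, 11, 81, 27, 88, 17, 97]


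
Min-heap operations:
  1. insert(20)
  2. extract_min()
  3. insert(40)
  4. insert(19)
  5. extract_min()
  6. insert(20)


insert(20) -> [20]
extract_min()->20, []
insert(40) -> [40]
insert(19) -> [19, 40]
extract_min()->19, [40]
insert(20) -> [20, 40]

Final heap: [20, 40]


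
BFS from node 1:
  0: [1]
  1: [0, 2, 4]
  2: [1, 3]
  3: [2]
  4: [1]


Visit 1, enqueue [0, 2, 4]
Visit 0, enqueue []
Visit 2, enqueue [3]
Visit 4, enqueue []
Visit 3, enqueue []

BFS order: [1, 0, 2, 4, 3]


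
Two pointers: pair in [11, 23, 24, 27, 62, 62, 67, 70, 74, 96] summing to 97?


lo=0(11)+hi=9(96)=107
lo=0(11)+hi=8(74)=85
lo=1(23)+hi=8(74)=97

Yes: 23+74=97


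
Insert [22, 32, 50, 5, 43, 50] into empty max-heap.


Insert 22: [22]
Insert 32: [32, 22]
Insert 50: [50, 22, 32]
Insert 5: [50, 22, 32, 5]
Insert 43: [50, 43, 32, 5, 22]
Insert 50: [50, 43, 50, 5, 22, 32]

Final heap: [50, 43, 50, 5, 22, 32]


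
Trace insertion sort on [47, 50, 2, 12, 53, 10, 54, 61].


Initial: [47, 50, 2, 12, 53, 10, 54, 61]
Insert 50: [47, 50, 2, 12, 53, 10, 54, 61]
Insert 2: [2, 47, 50, 12, 53, 10, 54, 61]
Insert 12: [2, 12, 47, 50, 53, 10, 54, 61]
Insert 53: [2, 12, 47, 50, 53, 10, 54, 61]
Insert 10: [2, 10, 12, 47, 50, 53, 54, 61]
Insert 54: [2, 10, 12, 47, 50, 53, 54, 61]
Insert 61: [2, 10, 12, 47, 50, 53, 54, 61]

Sorted: [2, 10, 12, 47, 50, 53, 54, 61]


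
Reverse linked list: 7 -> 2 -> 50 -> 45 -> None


Step 1: curr=7, set curr.next=prev(None) | reversed so far: 7
Step 2: curr=2, set curr.next=prev(7) | reversed so far: 2 -> 7
Step 3: curr=50, set curr.next=prev(2) | reversed so far: 50 -> 2 -> 7
Step 4: curr=45, set curr.next=prev(50) | reversed so far: 45 -> 50 -> 2 -> 7

45 -> 50 -> 2 -> 7 -> None


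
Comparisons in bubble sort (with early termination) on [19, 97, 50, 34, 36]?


Algorithm: bubble sort (with early termination)
Input: [19, 97, 50, 34, 36]
Sorted: [19, 34, 36, 50, 97]

9


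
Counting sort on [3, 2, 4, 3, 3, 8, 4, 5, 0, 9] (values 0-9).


Input: [3, 2, 4, 3, 3, 8, 4, 5, 0, 9]
Counts: [1, 0, 1, 3, 2, 1, 0, 0, 1, 1]

Sorted: [0, 2, 3, 3, 3, 4, 4, 5, 8, 9]


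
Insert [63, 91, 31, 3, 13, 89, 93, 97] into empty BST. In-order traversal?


Insert 63: root
Insert 91: R from 63
Insert 31: L from 63
Insert 3: L from 63 -> L from 31
Insert 13: L from 63 -> L from 31 -> R from 3
Insert 89: R from 63 -> L from 91
Insert 93: R from 63 -> R from 91
Insert 97: R from 63 -> R from 91 -> R from 93

In-order: [3, 13, 31, 63, 89, 91, 93, 97]


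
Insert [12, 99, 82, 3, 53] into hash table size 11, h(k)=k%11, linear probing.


Insert 12: h=1 -> slot 1
Insert 99: h=0 -> slot 0
Insert 82: h=5 -> slot 5
Insert 3: h=3 -> slot 3
Insert 53: h=9 -> slot 9

Table: [99, 12, None, 3, None, 82, None, None, None, 53, None]


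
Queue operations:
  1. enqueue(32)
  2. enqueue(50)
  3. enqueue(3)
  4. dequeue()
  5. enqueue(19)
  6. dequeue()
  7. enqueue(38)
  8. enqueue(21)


enqueue(32) -> [32]
enqueue(50) -> [32, 50]
enqueue(3) -> [32, 50, 3]
dequeue()->32, [50, 3]
enqueue(19) -> [50, 3, 19]
dequeue()->50, [3, 19]
enqueue(38) -> [3, 19, 38]
enqueue(21) -> [3, 19, 38, 21]

Final queue: [3, 19, 38, 21]


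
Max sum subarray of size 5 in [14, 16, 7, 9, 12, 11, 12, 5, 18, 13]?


[0:5]: 58
[1:6]: 55
[2:7]: 51
[3:8]: 49
[4:9]: 58
[5:10]: 59

Max: 59 at [5:10]


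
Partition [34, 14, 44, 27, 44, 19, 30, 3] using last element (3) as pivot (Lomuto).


Pivot: 3
Place pivot at 0: [3, 14, 44, 27, 44, 19, 30, 34]

Partitioned: [3, 14, 44, 27, 44, 19, 30, 34]


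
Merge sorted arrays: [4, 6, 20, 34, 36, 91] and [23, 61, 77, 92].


Take 4 from A
Take 6 from A
Take 20 from A
Take 23 from B
Take 34 from A
Take 36 from A
Take 61 from B
Take 77 from B
Take 91 from A

Merged: [4, 6, 20, 23, 34, 36, 61, 77, 91, 92]


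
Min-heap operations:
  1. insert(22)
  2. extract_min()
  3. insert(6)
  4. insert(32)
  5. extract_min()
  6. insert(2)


insert(22) -> [22]
extract_min()->22, []
insert(6) -> [6]
insert(32) -> [6, 32]
extract_min()->6, [32]
insert(2) -> [2, 32]

Final heap: [2, 32]


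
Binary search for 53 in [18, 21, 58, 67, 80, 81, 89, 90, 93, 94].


Step 1: lo=0, hi=9, mid=4, val=80
Step 2: lo=0, hi=3, mid=1, val=21
Step 3: lo=2, hi=3, mid=2, val=58

Not found


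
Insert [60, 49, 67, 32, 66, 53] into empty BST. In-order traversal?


Insert 60: root
Insert 49: L from 60
Insert 67: R from 60
Insert 32: L from 60 -> L from 49
Insert 66: R from 60 -> L from 67
Insert 53: L from 60 -> R from 49

In-order: [32, 49, 53, 60, 66, 67]


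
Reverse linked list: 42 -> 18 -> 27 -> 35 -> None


Step 1: curr=42, set curr.next=prev(None) | reversed so far: 42
Step 2: curr=18, set curr.next=prev(42) | reversed so far: 18 -> 42
Step 3: curr=27, set curr.next=prev(18) | reversed so far: 27 -> 18 -> 42
Step 4: curr=35, set curr.next=prev(27) | reversed so far: 35 -> 27 -> 18 -> 42

35 -> 27 -> 18 -> 42 -> None


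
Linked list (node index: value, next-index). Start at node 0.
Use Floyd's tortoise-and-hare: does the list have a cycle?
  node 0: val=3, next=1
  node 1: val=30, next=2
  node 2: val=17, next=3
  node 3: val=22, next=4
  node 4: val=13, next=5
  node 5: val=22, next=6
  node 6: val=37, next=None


Floyd's tortoise (slow, +1) and hare (fast, +2):
  init: slow=0, fast=0
  step 1: slow=1, fast=2
  step 2: slow=2, fast=4
  step 3: slow=3, fast=6
  step 4: fast -> None, no cycle

Cycle: no


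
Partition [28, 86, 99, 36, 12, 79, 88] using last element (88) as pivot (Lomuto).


Pivot: 88
  28 <= 88: advance i (no swap)
  86 <= 88: advance i (no swap)
  36 <= 88: swap -> [28, 86, 36, 99, 12, 79, 88]
  12 <= 88: swap -> [28, 86, 36, 12, 99, 79, 88]
  79 <= 88: swap -> [28, 86, 36, 12, 79, 99, 88]
Place pivot at 5: [28, 86, 36, 12, 79, 88, 99]

Partitioned: [28, 86, 36, 12, 79, 88, 99]


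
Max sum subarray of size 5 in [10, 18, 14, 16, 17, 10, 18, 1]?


[0:5]: 75
[1:6]: 75
[2:7]: 75
[3:8]: 62

Max: 75 at [0:5]


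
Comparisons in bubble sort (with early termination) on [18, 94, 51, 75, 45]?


Algorithm: bubble sort (with early termination)
Input: [18, 94, 51, 75, 45]
Sorted: [18, 45, 51, 75, 94]

10


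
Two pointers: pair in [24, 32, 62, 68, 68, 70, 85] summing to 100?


lo=0(24)+hi=6(85)=109
lo=0(24)+hi=5(70)=94
lo=1(32)+hi=5(70)=102
lo=1(32)+hi=4(68)=100

Yes: 32+68=100


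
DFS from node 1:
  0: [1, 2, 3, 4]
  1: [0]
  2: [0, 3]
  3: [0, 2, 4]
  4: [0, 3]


Visit 1, push [0]
Visit 0, push [4, 3, 2]
Visit 2, push [3]
Visit 3, push [4]
Visit 4, push []

DFS order: [1, 0, 2, 3, 4]


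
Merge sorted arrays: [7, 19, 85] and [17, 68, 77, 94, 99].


Take 7 from A
Take 17 from B
Take 19 from A
Take 68 from B
Take 77 from B
Take 85 from A

Merged: [7, 17, 19, 68, 77, 85, 94, 99]


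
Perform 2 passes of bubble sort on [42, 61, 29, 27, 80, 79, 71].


Initial: [42, 61, 29, 27, 80, 79, 71]
Pass 1: [42, 29, 27, 61, 79, 71, 80] (4 swaps)
Pass 2: [29, 27, 42, 61, 71, 79, 80] (3 swaps)

After 2 passes: [29, 27, 42, 61, 71, 79, 80]


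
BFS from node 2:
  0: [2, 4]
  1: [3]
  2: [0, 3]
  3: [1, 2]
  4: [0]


Visit 2, enqueue [0, 3]
Visit 0, enqueue [4]
Visit 3, enqueue [1]
Visit 4, enqueue []
Visit 1, enqueue []

BFS order: [2, 0, 3, 4, 1]


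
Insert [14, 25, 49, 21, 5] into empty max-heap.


Insert 14: [14]
Insert 25: [25, 14]
Insert 49: [49, 14, 25]
Insert 21: [49, 21, 25, 14]
Insert 5: [49, 21, 25, 14, 5]

Final heap: [49, 21, 25, 14, 5]


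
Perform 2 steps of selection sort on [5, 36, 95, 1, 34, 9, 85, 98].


Initial: [5, 36, 95, 1, 34, 9, 85, 98]
Step 1: min=1 at 3
  Swap: [1, 36, 95, 5, 34, 9, 85, 98]
Step 2: min=5 at 3
  Swap: [1, 5, 95, 36, 34, 9, 85, 98]

After 2 steps: [1, 5, 95, 36, 34, 9, 85, 98]


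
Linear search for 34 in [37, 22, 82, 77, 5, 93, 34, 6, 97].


i=0: 37!=34
i=1: 22!=34
i=2: 82!=34
i=3: 77!=34
i=4: 5!=34
i=5: 93!=34
i=6: 34==34 found!

Found at 6, 7 comps


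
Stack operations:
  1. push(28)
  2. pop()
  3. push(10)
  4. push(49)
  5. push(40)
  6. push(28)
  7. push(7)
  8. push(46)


push(28) -> [28]
pop()->28, []
push(10) -> [10]
push(49) -> [10, 49]
push(40) -> [10, 49, 40]
push(28) -> [10, 49, 40, 28]
push(7) -> [10, 49, 40, 28, 7]
push(46) -> [10, 49, 40, 28, 7, 46]

Final stack: [10, 49, 40, 28, 7, 46]


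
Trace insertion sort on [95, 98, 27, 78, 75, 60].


Initial: [95, 98, 27, 78, 75, 60]
Insert 98: [95, 98, 27, 78, 75, 60]
Insert 27: [27, 95, 98, 78, 75, 60]
Insert 78: [27, 78, 95, 98, 75, 60]
Insert 75: [27, 75, 78, 95, 98, 60]
Insert 60: [27, 60, 75, 78, 95, 98]

Sorted: [27, 60, 75, 78, 95, 98]


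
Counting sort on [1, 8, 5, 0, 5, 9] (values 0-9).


Input: [1, 8, 5, 0, 5, 9]
Counts: [1, 1, 0, 0, 0, 2, 0, 0, 1, 1]

Sorted: [0, 1, 5, 5, 8, 9]


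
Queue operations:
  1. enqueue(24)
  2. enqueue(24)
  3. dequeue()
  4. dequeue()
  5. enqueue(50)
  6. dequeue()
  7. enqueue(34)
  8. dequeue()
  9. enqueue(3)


enqueue(24) -> [24]
enqueue(24) -> [24, 24]
dequeue()->24, [24]
dequeue()->24, []
enqueue(50) -> [50]
dequeue()->50, []
enqueue(34) -> [34]
dequeue()->34, []
enqueue(3) -> [3]

Final queue: [3]


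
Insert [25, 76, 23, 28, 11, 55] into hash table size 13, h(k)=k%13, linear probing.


Insert 25: h=12 -> slot 12
Insert 76: h=11 -> slot 11
Insert 23: h=10 -> slot 10
Insert 28: h=2 -> slot 2
Insert 11: h=11, 2 probes -> slot 0
Insert 55: h=3 -> slot 3

Table: [11, None, 28, 55, None, None, None, None, None, None, 23, 76, 25]


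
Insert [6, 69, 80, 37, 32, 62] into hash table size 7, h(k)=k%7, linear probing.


Insert 6: h=6 -> slot 6
Insert 69: h=6, 1 probes -> slot 0
Insert 80: h=3 -> slot 3
Insert 37: h=2 -> slot 2
Insert 32: h=4 -> slot 4
Insert 62: h=6, 2 probes -> slot 1

Table: [69, 62, 37, 80, 32, None, 6]


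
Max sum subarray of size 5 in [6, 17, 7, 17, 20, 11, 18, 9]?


[0:5]: 67
[1:6]: 72
[2:7]: 73
[3:8]: 75

Max: 75 at [3:8]


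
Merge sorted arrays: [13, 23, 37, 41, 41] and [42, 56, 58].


Take 13 from A
Take 23 from A
Take 37 from A
Take 41 from A
Take 41 from A

Merged: [13, 23, 37, 41, 41, 42, 56, 58]


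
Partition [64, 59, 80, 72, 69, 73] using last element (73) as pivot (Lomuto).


Pivot: 73
  64 <= 73: advance i (no swap)
  59 <= 73: advance i (no swap)
  72 <= 73: swap -> [64, 59, 72, 80, 69, 73]
  69 <= 73: swap -> [64, 59, 72, 69, 80, 73]
Place pivot at 4: [64, 59, 72, 69, 73, 80]

Partitioned: [64, 59, 72, 69, 73, 80]


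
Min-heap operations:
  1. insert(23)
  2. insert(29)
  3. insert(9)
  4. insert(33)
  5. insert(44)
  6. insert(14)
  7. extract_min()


insert(23) -> [23]
insert(29) -> [23, 29]
insert(9) -> [9, 29, 23]
insert(33) -> [9, 29, 23, 33]
insert(44) -> [9, 29, 23, 33, 44]
insert(14) -> [9, 29, 14, 33, 44, 23]
extract_min()->9, [14, 29, 23, 33, 44]

Final heap: [14, 29, 23, 33, 44]


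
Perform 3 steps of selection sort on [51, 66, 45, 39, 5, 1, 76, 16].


Initial: [51, 66, 45, 39, 5, 1, 76, 16]
Step 1: min=1 at 5
  Swap: [1, 66, 45, 39, 5, 51, 76, 16]
Step 2: min=5 at 4
  Swap: [1, 5, 45, 39, 66, 51, 76, 16]
Step 3: min=16 at 7
  Swap: [1, 5, 16, 39, 66, 51, 76, 45]

After 3 steps: [1, 5, 16, 39, 66, 51, 76, 45]


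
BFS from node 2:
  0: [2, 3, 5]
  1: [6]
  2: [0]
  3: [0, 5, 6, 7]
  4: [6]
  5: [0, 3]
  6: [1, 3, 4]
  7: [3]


Visit 2, enqueue [0]
Visit 0, enqueue [3, 5]
Visit 3, enqueue [6, 7]
Visit 5, enqueue []
Visit 6, enqueue [1, 4]
Visit 7, enqueue []
Visit 1, enqueue []
Visit 4, enqueue []

BFS order: [2, 0, 3, 5, 6, 7, 1, 4]


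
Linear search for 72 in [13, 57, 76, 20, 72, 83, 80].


i=0: 13!=72
i=1: 57!=72
i=2: 76!=72
i=3: 20!=72
i=4: 72==72 found!

Found at 4, 5 comps


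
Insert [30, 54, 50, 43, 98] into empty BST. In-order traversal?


Insert 30: root
Insert 54: R from 30
Insert 50: R from 30 -> L from 54
Insert 43: R from 30 -> L from 54 -> L from 50
Insert 98: R from 30 -> R from 54

In-order: [30, 43, 50, 54, 98]


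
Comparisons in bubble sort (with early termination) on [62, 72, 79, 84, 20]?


Algorithm: bubble sort (with early termination)
Input: [62, 72, 79, 84, 20]
Sorted: [20, 62, 72, 79, 84]

10


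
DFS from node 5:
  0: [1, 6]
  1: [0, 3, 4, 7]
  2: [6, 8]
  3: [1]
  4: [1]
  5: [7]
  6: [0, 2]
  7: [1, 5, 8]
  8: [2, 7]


Visit 5, push [7]
Visit 7, push [8, 1]
Visit 1, push [4, 3, 0]
Visit 0, push [6]
Visit 6, push [2]
Visit 2, push [8]
Visit 8, push []
Visit 3, push []
Visit 4, push []

DFS order: [5, 7, 1, 0, 6, 2, 8, 3, 4]


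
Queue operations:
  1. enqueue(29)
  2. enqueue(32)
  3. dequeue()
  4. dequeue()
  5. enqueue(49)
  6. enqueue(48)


enqueue(29) -> [29]
enqueue(32) -> [29, 32]
dequeue()->29, [32]
dequeue()->32, []
enqueue(49) -> [49]
enqueue(48) -> [49, 48]

Final queue: [49, 48]


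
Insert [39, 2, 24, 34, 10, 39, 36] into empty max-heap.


Insert 39: [39]
Insert 2: [39, 2]
Insert 24: [39, 2, 24]
Insert 34: [39, 34, 24, 2]
Insert 10: [39, 34, 24, 2, 10]
Insert 39: [39, 34, 39, 2, 10, 24]
Insert 36: [39, 34, 39, 2, 10, 24, 36]

Final heap: [39, 34, 39, 2, 10, 24, 36]


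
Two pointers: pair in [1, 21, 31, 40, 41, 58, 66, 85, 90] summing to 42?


lo=0(1)+hi=8(90)=91
lo=0(1)+hi=7(85)=86
lo=0(1)+hi=6(66)=67
lo=0(1)+hi=5(58)=59
lo=0(1)+hi=4(41)=42

Yes: 1+41=42


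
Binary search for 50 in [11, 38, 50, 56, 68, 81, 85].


Step 1: lo=0, hi=6, mid=3, val=56
Step 2: lo=0, hi=2, mid=1, val=38
Step 3: lo=2, hi=2, mid=2, val=50

Found at index 2


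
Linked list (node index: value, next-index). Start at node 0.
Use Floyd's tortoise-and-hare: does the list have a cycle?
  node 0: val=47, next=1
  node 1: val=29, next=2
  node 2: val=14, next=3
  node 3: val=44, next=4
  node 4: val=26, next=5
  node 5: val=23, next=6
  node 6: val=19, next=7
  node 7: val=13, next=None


Floyd's tortoise (slow, +1) and hare (fast, +2):
  init: slow=0, fast=0
  step 1: slow=1, fast=2
  step 2: slow=2, fast=4
  step 3: slow=3, fast=6
  step 4: fast 6->7->None, no cycle

Cycle: no


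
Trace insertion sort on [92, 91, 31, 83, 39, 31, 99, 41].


Initial: [92, 91, 31, 83, 39, 31, 99, 41]
Insert 91: [91, 92, 31, 83, 39, 31, 99, 41]
Insert 31: [31, 91, 92, 83, 39, 31, 99, 41]
Insert 83: [31, 83, 91, 92, 39, 31, 99, 41]
Insert 39: [31, 39, 83, 91, 92, 31, 99, 41]
Insert 31: [31, 31, 39, 83, 91, 92, 99, 41]
Insert 99: [31, 31, 39, 83, 91, 92, 99, 41]
Insert 41: [31, 31, 39, 41, 83, 91, 92, 99]

Sorted: [31, 31, 39, 41, 83, 91, 92, 99]


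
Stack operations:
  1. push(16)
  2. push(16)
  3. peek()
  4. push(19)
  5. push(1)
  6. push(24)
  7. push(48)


push(16) -> [16]
push(16) -> [16, 16]
peek()->16
push(19) -> [16, 16, 19]
push(1) -> [16, 16, 19, 1]
push(24) -> [16, 16, 19, 1, 24]
push(48) -> [16, 16, 19, 1, 24, 48]

Final stack: [16, 16, 19, 1, 24, 48]


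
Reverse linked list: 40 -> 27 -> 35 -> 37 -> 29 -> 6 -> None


Step 1: curr=40, set curr.next=prev(None) | reversed so far: 40
Step 2: curr=27, set curr.next=prev(40) | reversed so far: 27 -> 40
Step 3: curr=35, set curr.next=prev(27) | reversed so far: 35 -> 27 -> 40
Step 4: curr=37, set curr.next=prev(35) | reversed so far: 37 -> 35 -> 27 -> 40
Step 5: curr=29, set curr.next=prev(37) | reversed so far: 29 -> 37 -> 35 -> 27 -> 40
Step 6: curr=6, set curr.next=prev(29) | reversed so far: 6 -> 29 -> 37 -> 35 -> 27 -> 40

6 -> 29 -> 37 -> 35 -> 27 -> 40 -> None


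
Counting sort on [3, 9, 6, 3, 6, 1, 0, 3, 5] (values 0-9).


Input: [3, 9, 6, 3, 6, 1, 0, 3, 5]
Counts: [1, 1, 0, 3, 0, 1, 2, 0, 0, 1]

Sorted: [0, 1, 3, 3, 3, 5, 6, 6, 9]


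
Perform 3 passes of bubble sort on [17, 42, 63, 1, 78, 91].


Initial: [17, 42, 63, 1, 78, 91]
Pass 1: [17, 42, 1, 63, 78, 91] (1 swaps)
Pass 2: [17, 1, 42, 63, 78, 91] (1 swaps)
Pass 3: [1, 17, 42, 63, 78, 91] (1 swaps)

After 3 passes: [1, 17, 42, 63, 78, 91]


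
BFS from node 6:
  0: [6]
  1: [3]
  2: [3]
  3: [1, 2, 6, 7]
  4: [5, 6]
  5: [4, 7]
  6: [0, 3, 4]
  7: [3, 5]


Visit 6, enqueue [0, 3, 4]
Visit 0, enqueue []
Visit 3, enqueue [1, 2, 7]
Visit 4, enqueue [5]
Visit 1, enqueue []
Visit 2, enqueue []
Visit 7, enqueue []
Visit 5, enqueue []

BFS order: [6, 0, 3, 4, 1, 2, 7, 5]


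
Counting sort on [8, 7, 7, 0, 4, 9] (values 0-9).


Input: [8, 7, 7, 0, 4, 9]
Counts: [1, 0, 0, 0, 1, 0, 0, 2, 1, 1]

Sorted: [0, 4, 7, 7, 8, 9]


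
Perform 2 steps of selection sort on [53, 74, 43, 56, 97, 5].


Initial: [53, 74, 43, 56, 97, 5]
Step 1: min=5 at 5
  Swap: [5, 74, 43, 56, 97, 53]
Step 2: min=43 at 2
  Swap: [5, 43, 74, 56, 97, 53]

After 2 steps: [5, 43, 74, 56, 97, 53]


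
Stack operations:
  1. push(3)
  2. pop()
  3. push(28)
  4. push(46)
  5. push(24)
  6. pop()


push(3) -> [3]
pop()->3, []
push(28) -> [28]
push(46) -> [28, 46]
push(24) -> [28, 46, 24]
pop()->24, [28, 46]

Final stack: [28, 46]


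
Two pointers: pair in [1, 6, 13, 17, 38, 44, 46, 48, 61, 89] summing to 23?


lo=0(1)+hi=9(89)=90
lo=0(1)+hi=8(61)=62
lo=0(1)+hi=7(48)=49
lo=0(1)+hi=6(46)=47
lo=0(1)+hi=5(44)=45
lo=0(1)+hi=4(38)=39
lo=0(1)+hi=3(17)=18
lo=1(6)+hi=3(17)=23

Yes: 6+17=23


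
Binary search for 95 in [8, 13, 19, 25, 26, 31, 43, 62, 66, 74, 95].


Step 1: lo=0, hi=10, mid=5, val=31
Step 2: lo=6, hi=10, mid=8, val=66
Step 3: lo=9, hi=10, mid=9, val=74
Step 4: lo=10, hi=10, mid=10, val=95

Found at index 10


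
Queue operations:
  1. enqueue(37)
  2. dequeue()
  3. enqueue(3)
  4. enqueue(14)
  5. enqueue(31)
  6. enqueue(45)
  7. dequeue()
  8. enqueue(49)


enqueue(37) -> [37]
dequeue()->37, []
enqueue(3) -> [3]
enqueue(14) -> [3, 14]
enqueue(31) -> [3, 14, 31]
enqueue(45) -> [3, 14, 31, 45]
dequeue()->3, [14, 31, 45]
enqueue(49) -> [14, 31, 45, 49]

Final queue: [14, 31, 45, 49]


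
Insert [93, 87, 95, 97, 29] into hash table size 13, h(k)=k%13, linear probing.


Insert 93: h=2 -> slot 2
Insert 87: h=9 -> slot 9
Insert 95: h=4 -> slot 4
Insert 97: h=6 -> slot 6
Insert 29: h=3 -> slot 3

Table: [None, None, 93, 29, 95, None, 97, None, None, 87, None, None, None]


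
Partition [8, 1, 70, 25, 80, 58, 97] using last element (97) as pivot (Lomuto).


Pivot: 97
  8 <= 97: advance i (no swap)
  1 <= 97: advance i (no swap)
  70 <= 97: advance i (no swap)
  25 <= 97: advance i (no swap)
  80 <= 97: advance i (no swap)
  58 <= 97: advance i (no swap)
Place pivot at 6: [8, 1, 70, 25, 80, 58, 97]

Partitioned: [8, 1, 70, 25, 80, 58, 97]


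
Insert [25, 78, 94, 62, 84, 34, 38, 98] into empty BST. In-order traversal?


Insert 25: root
Insert 78: R from 25
Insert 94: R from 25 -> R from 78
Insert 62: R from 25 -> L from 78
Insert 84: R from 25 -> R from 78 -> L from 94
Insert 34: R from 25 -> L from 78 -> L from 62
Insert 38: R from 25 -> L from 78 -> L from 62 -> R from 34
Insert 98: R from 25 -> R from 78 -> R from 94

In-order: [25, 34, 38, 62, 78, 84, 94, 98]


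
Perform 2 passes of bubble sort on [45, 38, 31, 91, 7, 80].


Initial: [45, 38, 31, 91, 7, 80]
Pass 1: [38, 31, 45, 7, 80, 91] (4 swaps)
Pass 2: [31, 38, 7, 45, 80, 91] (2 swaps)

After 2 passes: [31, 38, 7, 45, 80, 91]


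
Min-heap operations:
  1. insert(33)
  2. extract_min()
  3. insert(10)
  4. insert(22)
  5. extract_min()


insert(33) -> [33]
extract_min()->33, []
insert(10) -> [10]
insert(22) -> [10, 22]
extract_min()->10, [22]

Final heap: [22]


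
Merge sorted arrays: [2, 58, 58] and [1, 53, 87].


Take 1 from B
Take 2 from A
Take 53 from B
Take 58 from A
Take 58 from A

Merged: [1, 2, 53, 58, 58, 87]


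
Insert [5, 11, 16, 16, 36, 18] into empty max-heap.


Insert 5: [5]
Insert 11: [11, 5]
Insert 16: [16, 5, 11]
Insert 16: [16, 16, 11, 5]
Insert 36: [36, 16, 11, 5, 16]
Insert 18: [36, 16, 18, 5, 16, 11]

Final heap: [36, 16, 18, 5, 16, 11]


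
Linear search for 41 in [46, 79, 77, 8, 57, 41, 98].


i=0: 46!=41
i=1: 79!=41
i=2: 77!=41
i=3: 8!=41
i=4: 57!=41
i=5: 41==41 found!

Found at 5, 6 comps


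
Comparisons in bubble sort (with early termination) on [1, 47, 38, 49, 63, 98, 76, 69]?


Algorithm: bubble sort (with early termination)
Input: [1, 47, 38, 49, 63, 98, 76, 69]
Sorted: [1, 38, 47, 49, 63, 69, 76, 98]

18


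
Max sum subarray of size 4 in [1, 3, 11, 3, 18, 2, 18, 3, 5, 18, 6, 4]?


[0:4]: 18
[1:5]: 35
[2:6]: 34
[3:7]: 41
[4:8]: 41
[5:9]: 28
[6:10]: 44
[7:11]: 32
[8:12]: 33

Max: 44 at [6:10]


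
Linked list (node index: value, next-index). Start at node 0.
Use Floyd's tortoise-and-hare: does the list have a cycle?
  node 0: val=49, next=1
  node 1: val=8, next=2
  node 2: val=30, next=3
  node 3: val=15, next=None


Floyd's tortoise (slow, +1) and hare (fast, +2):
  init: slow=0, fast=0
  step 1: slow=1, fast=2
  step 2: fast 2->3->None, no cycle

Cycle: no


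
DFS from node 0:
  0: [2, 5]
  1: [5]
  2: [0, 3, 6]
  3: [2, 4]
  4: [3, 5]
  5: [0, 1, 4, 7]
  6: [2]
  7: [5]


Visit 0, push [5, 2]
Visit 2, push [6, 3]
Visit 3, push [4]
Visit 4, push [5]
Visit 5, push [7, 1]
Visit 1, push []
Visit 7, push []
Visit 6, push []

DFS order: [0, 2, 3, 4, 5, 1, 7, 6]


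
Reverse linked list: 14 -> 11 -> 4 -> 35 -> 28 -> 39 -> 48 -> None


Step 1: curr=14, set curr.next=prev(None) | reversed so far: 14
Step 2: curr=11, set curr.next=prev(14) | reversed so far: 11 -> 14
Step 3: curr=4, set curr.next=prev(11) | reversed so far: 4 -> 11 -> 14
Step 4: curr=35, set curr.next=prev(4) | reversed so far: 35 -> 4 -> 11 -> 14
Step 5: curr=28, set curr.next=prev(35) | reversed so far: 28 -> 35 -> 4 -> 11 -> 14
Step 6: curr=39, set curr.next=prev(28) | reversed so far: 39 -> 28 -> 35 -> 4 -> 11 -> 14
Step 7: curr=48, set curr.next=prev(39) | reversed so far: 48 -> 39 -> 28 -> 35 -> 4 -> 11 -> 14

48 -> 39 -> 28 -> 35 -> 4 -> 11 -> 14 -> None


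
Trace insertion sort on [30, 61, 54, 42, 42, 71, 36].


Initial: [30, 61, 54, 42, 42, 71, 36]
Insert 61: [30, 61, 54, 42, 42, 71, 36]
Insert 54: [30, 54, 61, 42, 42, 71, 36]
Insert 42: [30, 42, 54, 61, 42, 71, 36]
Insert 42: [30, 42, 42, 54, 61, 71, 36]
Insert 71: [30, 42, 42, 54, 61, 71, 36]
Insert 36: [30, 36, 42, 42, 54, 61, 71]

Sorted: [30, 36, 42, 42, 54, 61, 71]


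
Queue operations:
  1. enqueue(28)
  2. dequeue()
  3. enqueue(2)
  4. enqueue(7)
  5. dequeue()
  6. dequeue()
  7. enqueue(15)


enqueue(28) -> [28]
dequeue()->28, []
enqueue(2) -> [2]
enqueue(7) -> [2, 7]
dequeue()->2, [7]
dequeue()->7, []
enqueue(15) -> [15]

Final queue: [15]


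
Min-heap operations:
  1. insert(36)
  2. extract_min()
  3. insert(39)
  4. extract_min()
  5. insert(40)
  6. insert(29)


insert(36) -> [36]
extract_min()->36, []
insert(39) -> [39]
extract_min()->39, []
insert(40) -> [40]
insert(29) -> [29, 40]

Final heap: [29, 40]


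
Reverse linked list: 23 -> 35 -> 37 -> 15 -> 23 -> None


Step 1: curr=23, set curr.next=prev(None) | reversed so far: 23
Step 2: curr=35, set curr.next=prev(23) | reversed so far: 35 -> 23
Step 3: curr=37, set curr.next=prev(35) | reversed so far: 37 -> 35 -> 23
Step 4: curr=15, set curr.next=prev(37) | reversed so far: 15 -> 37 -> 35 -> 23
Step 5: curr=23, set curr.next=prev(15) | reversed so far: 23 -> 15 -> 37 -> 35 -> 23

23 -> 15 -> 37 -> 35 -> 23 -> None


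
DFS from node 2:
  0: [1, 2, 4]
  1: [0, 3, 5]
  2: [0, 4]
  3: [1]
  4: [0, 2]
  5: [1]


Visit 2, push [4, 0]
Visit 0, push [4, 1]
Visit 1, push [5, 3]
Visit 3, push []
Visit 5, push []
Visit 4, push []

DFS order: [2, 0, 1, 3, 5, 4]


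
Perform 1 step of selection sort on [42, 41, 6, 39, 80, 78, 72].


Initial: [42, 41, 6, 39, 80, 78, 72]
Step 1: min=6 at 2
  Swap: [6, 41, 42, 39, 80, 78, 72]

After 1 step: [6, 41, 42, 39, 80, 78, 72]


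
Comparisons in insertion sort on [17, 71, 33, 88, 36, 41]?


Algorithm: insertion sort
Input: [17, 71, 33, 88, 36, 41]
Sorted: [17, 33, 36, 41, 71, 88]

10


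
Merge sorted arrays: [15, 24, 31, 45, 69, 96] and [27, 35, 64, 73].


Take 15 from A
Take 24 from A
Take 27 from B
Take 31 from A
Take 35 from B
Take 45 from A
Take 64 from B
Take 69 from A
Take 73 from B

Merged: [15, 24, 27, 31, 35, 45, 64, 69, 73, 96]


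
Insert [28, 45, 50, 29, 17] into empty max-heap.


Insert 28: [28]
Insert 45: [45, 28]
Insert 50: [50, 28, 45]
Insert 29: [50, 29, 45, 28]
Insert 17: [50, 29, 45, 28, 17]

Final heap: [50, 29, 45, 28, 17]


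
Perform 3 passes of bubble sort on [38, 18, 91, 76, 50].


Initial: [38, 18, 91, 76, 50]
Pass 1: [18, 38, 76, 50, 91] (3 swaps)
Pass 2: [18, 38, 50, 76, 91] (1 swaps)
Pass 3: [18, 38, 50, 76, 91] (0 swaps)

After 3 passes: [18, 38, 50, 76, 91]


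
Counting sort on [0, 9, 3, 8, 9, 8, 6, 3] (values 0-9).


Input: [0, 9, 3, 8, 9, 8, 6, 3]
Counts: [1, 0, 0, 2, 0, 0, 1, 0, 2, 2]

Sorted: [0, 3, 3, 6, 8, 8, 9, 9]


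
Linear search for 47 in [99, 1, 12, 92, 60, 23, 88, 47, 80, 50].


i=0: 99!=47
i=1: 1!=47
i=2: 12!=47
i=3: 92!=47
i=4: 60!=47
i=5: 23!=47
i=6: 88!=47
i=7: 47==47 found!

Found at 7, 8 comps


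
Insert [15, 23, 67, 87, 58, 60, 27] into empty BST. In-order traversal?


Insert 15: root
Insert 23: R from 15
Insert 67: R from 15 -> R from 23
Insert 87: R from 15 -> R from 23 -> R from 67
Insert 58: R from 15 -> R from 23 -> L from 67
Insert 60: R from 15 -> R from 23 -> L from 67 -> R from 58
Insert 27: R from 15 -> R from 23 -> L from 67 -> L from 58

In-order: [15, 23, 27, 58, 60, 67, 87]


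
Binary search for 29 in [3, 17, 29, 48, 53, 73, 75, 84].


Step 1: lo=0, hi=7, mid=3, val=48
Step 2: lo=0, hi=2, mid=1, val=17
Step 3: lo=2, hi=2, mid=2, val=29

Found at index 2


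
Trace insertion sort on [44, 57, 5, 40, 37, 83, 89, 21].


Initial: [44, 57, 5, 40, 37, 83, 89, 21]
Insert 57: [44, 57, 5, 40, 37, 83, 89, 21]
Insert 5: [5, 44, 57, 40, 37, 83, 89, 21]
Insert 40: [5, 40, 44, 57, 37, 83, 89, 21]
Insert 37: [5, 37, 40, 44, 57, 83, 89, 21]
Insert 83: [5, 37, 40, 44, 57, 83, 89, 21]
Insert 89: [5, 37, 40, 44, 57, 83, 89, 21]
Insert 21: [5, 21, 37, 40, 44, 57, 83, 89]

Sorted: [5, 21, 37, 40, 44, 57, 83, 89]


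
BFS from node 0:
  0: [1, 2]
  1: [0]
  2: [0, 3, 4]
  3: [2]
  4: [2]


Visit 0, enqueue [1, 2]
Visit 1, enqueue []
Visit 2, enqueue [3, 4]
Visit 3, enqueue []
Visit 4, enqueue []

BFS order: [0, 1, 2, 3, 4]


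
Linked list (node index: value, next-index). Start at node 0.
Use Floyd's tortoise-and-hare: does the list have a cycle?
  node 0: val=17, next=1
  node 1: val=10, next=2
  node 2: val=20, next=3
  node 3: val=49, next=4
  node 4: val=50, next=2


Floyd's tortoise (slow, +1) and hare (fast, +2):
  init: slow=0, fast=0
  step 1: slow=1, fast=2
  step 2: slow=2, fast=4
  step 3: slow=3, fast=3
  slow == fast at node 3: cycle detected

Cycle: yes


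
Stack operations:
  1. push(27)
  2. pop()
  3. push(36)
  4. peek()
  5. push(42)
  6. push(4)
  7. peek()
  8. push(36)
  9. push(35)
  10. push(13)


push(27) -> [27]
pop()->27, []
push(36) -> [36]
peek()->36
push(42) -> [36, 42]
push(4) -> [36, 42, 4]
peek()->4
push(36) -> [36, 42, 4, 36]
push(35) -> [36, 42, 4, 36, 35]
push(13) -> [36, 42, 4, 36, 35, 13]

Final stack: [36, 42, 4, 36, 35, 13]


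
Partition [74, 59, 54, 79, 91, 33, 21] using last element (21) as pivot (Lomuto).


Pivot: 21
Place pivot at 0: [21, 59, 54, 79, 91, 33, 74]

Partitioned: [21, 59, 54, 79, 91, 33, 74]


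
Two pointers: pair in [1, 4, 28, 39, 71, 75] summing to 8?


lo=0(1)+hi=5(75)=76
lo=0(1)+hi=4(71)=72
lo=0(1)+hi=3(39)=40
lo=0(1)+hi=2(28)=29
lo=0(1)+hi=1(4)=5

No pair found


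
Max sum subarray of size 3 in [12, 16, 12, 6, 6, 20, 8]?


[0:3]: 40
[1:4]: 34
[2:5]: 24
[3:6]: 32
[4:7]: 34

Max: 40 at [0:3]


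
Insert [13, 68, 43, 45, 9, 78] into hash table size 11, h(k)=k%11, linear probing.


Insert 13: h=2 -> slot 2
Insert 68: h=2, 1 probes -> slot 3
Insert 43: h=10 -> slot 10
Insert 45: h=1 -> slot 1
Insert 9: h=9 -> slot 9
Insert 78: h=1, 3 probes -> slot 4

Table: [None, 45, 13, 68, 78, None, None, None, None, 9, 43]


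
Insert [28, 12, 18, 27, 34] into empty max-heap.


Insert 28: [28]
Insert 12: [28, 12]
Insert 18: [28, 12, 18]
Insert 27: [28, 27, 18, 12]
Insert 34: [34, 28, 18, 12, 27]

Final heap: [34, 28, 18, 12, 27]


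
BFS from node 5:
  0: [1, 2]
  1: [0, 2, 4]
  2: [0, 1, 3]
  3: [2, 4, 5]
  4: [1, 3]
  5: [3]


Visit 5, enqueue [3]
Visit 3, enqueue [2, 4]
Visit 2, enqueue [0, 1]
Visit 4, enqueue []
Visit 0, enqueue []
Visit 1, enqueue []

BFS order: [5, 3, 2, 4, 0, 1]


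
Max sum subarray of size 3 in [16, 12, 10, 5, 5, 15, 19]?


[0:3]: 38
[1:4]: 27
[2:5]: 20
[3:6]: 25
[4:7]: 39

Max: 39 at [4:7]


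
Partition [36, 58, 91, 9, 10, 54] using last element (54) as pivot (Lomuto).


Pivot: 54
  36 <= 54: advance i (no swap)
  9 <= 54: swap -> [36, 9, 91, 58, 10, 54]
  10 <= 54: swap -> [36, 9, 10, 58, 91, 54]
Place pivot at 3: [36, 9, 10, 54, 91, 58]

Partitioned: [36, 9, 10, 54, 91, 58]


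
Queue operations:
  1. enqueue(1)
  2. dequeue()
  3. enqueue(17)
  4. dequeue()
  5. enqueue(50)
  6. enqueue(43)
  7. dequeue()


enqueue(1) -> [1]
dequeue()->1, []
enqueue(17) -> [17]
dequeue()->17, []
enqueue(50) -> [50]
enqueue(43) -> [50, 43]
dequeue()->50, [43]

Final queue: [43]


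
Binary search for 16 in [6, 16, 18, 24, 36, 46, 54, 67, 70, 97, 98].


Step 1: lo=0, hi=10, mid=5, val=46
Step 2: lo=0, hi=4, mid=2, val=18
Step 3: lo=0, hi=1, mid=0, val=6
Step 4: lo=1, hi=1, mid=1, val=16

Found at index 1


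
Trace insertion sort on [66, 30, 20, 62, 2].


Initial: [66, 30, 20, 62, 2]
Insert 30: [30, 66, 20, 62, 2]
Insert 20: [20, 30, 66, 62, 2]
Insert 62: [20, 30, 62, 66, 2]
Insert 2: [2, 20, 30, 62, 66]

Sorted: [2, 20, 30, 62, 66]


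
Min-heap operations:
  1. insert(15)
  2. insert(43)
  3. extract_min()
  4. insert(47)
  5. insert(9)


insert(15) -> [15]
insert(43) -> [15, 43]
extract_min()->15, [43]
insert(47) -> [43, 47]
insert(9) -> [9, 47, 43]

Final heap: [9, 47, 43]


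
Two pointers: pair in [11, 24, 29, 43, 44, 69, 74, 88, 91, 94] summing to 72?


lo=0(11)+hi=9(94)=105
lo=0(11)+hi=8(91)=102
lo=0(11)+hi=7(88)=99
lo=0(11)+hi=6(74)=85
lo=0(11)+hi=5(69)=80
lo=0(11)+hi=4(44)=55
lo=1(24)+hi=4(44)=68
lo=2(29)+hi=4(44)=73
lo=2(29)+hi=3(43)=72

Yes: 29+43=72


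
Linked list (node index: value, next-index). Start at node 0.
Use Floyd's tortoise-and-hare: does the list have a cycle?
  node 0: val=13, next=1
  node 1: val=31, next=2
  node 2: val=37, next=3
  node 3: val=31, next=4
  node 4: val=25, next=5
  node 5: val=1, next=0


Floyd's tortoise (slow, +1) and hare (fast, +2):
  init: slow=0, fast=0
  step 1: slow=1, fast=2
  step 2: slow=2, fast=4
  step 3: slow=3, fast=0
  step 4: slow=4, fast=2
  step 5: slow=5, fast=4
  step 6: slow=0, fast=0
  slow == fast at node 0: cycle detected

Cycle: yes


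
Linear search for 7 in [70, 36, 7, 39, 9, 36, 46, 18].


i=0: 70!=7
i=1: 36!=7
i=2: 7==7 found!

Found at 2, 3 comps


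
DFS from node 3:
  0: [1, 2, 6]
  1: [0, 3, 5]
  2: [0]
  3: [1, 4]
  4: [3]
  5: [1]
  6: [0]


Visit 3, push [4, 1]
Visit 1, push [5, 0]
Visit 0, push [6, 2]
Visit 2, push []
Visit 6, push []
Visit 5, push []
Visit 4, push []

DFS order: [3, 1, 0, 2, 6, 5, 4]


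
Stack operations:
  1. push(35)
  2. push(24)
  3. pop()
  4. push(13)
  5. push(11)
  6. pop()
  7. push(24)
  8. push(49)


push(35) -> [35]
push(24) -> [35, 24]
pop()->24, [35]
push(13) -> [35, 13]
push(11) -> [35, 13, 11]
pop()->11, [35, 13]
push(24) -> [35, 13, 24]
push(49) -> [35, 13, 24, 49]

Final stack: [35, 13, 24, 49]


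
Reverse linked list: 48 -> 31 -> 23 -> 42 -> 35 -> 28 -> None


Step 1: curr=48, set curr.next=prev(None) | reversed so far: 48
Step 2: curr=31, set curr.next=prev(48) | reversed so far: 31 -> 48
Step 3: curr=23, set curr.next=prev(31) | reversed so far: 23 -> 31 -> 48
Step 4: curr=42, set curr.next=prev(23) | reversed so far: 42 -> 23 -> 31 -> 48
Step 5: curr=35, set curr.next=prev(42) | reversed so far: 35 -> 42 -> 23 -> 31 -> 48
Step 6: curr=28, set curr.next=prev(35) | reversed so far: 28 -> 35 -> 42 -> 23 -> 31 -> 48

28 -> 35 -> 42 -> 23 -> 31 -> 48 -> None


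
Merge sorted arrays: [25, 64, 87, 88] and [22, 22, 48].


Take 22 from B
Take 22 from B
Take 25 from A
Take 48 from B

Merged: [22, 22, 25, 48, 64, 87, 88]


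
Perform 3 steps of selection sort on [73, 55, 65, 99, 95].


Initial: [73, 55, 65, 99, 95]
Step 1: min=55 at 1
  Swap: [55, 73, 65, 99, 95]
Step 2: min=65 at 2
  Swap: [55, 65, 73, 99, 95]
Step 3: min=73 at 2
  Swap: [55, 65, 73, 99, 95]

After 3 steps: [55, 65, 73, 99, 95]


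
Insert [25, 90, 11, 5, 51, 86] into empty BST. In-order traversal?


Insert 25: root
Insert 90: R from 25
Insert 11: L from 25
Insert 5: L from 25 -> L from 11
Insert 51: R from 25 -> L from 90
Insert 86: R from 25 -> L from 90 -> R from 51

In-order: [5, 11, 25, 51, 86, 90]


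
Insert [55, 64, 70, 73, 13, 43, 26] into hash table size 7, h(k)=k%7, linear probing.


Insert 55: h=6 -> slot 6
Insert 64: h=1 -> slot 1
Insert 70: h=0 -> slot 0
Insert 73: h=3 -> slot 3
Insert 13: h=6, 3 probes -> slot 2
Insert 43: h=1, 3 probes -> slot 4
Insert 26: h=5 -> slot 5

Table: [70, 64, 13, 73, 43, 26, 55]


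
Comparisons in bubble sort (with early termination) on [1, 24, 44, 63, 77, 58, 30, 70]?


Algorithm: bubble sort (with early termination)
Input: [1, 24, 44, 63, 77, 58, 30, 70]
Sorted: [1, 24, 30, 44, 58, 63, 70, 77]

25


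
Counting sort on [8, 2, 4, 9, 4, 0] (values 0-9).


Input: [8, 2, 4, 9, 4, 0]
Counts: [1, 0, 1, 0, 2, 0, 0, 0, 1, 1]

Sorted: [0, 2, 4, 4, 8, 9]


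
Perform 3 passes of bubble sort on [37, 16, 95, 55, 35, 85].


Initial: [37, 16, 95, 55, 35, 85]
Pass 1: [16, 37, 55, 35, 85, 95] (4 swaps)
Pass 2: [16, 37, 35, 55, 85, 95] (1 swaps)
Pass 3: [16, 35, 37, 55, 85, 95] (1 swaps)

After 3 passes: [16, 35, 37, 55, 85, 95]


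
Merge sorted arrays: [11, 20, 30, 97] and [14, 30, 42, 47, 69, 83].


Take 11 from A
Take 14 from B
Take 20 from A
Take 30 from A
Take 30 from B
Take 42 from B
Take 47 from B
Take 69 from B
Take 83 from B

Merged: [11, 14, 20, 30, 30, 42, 47, 69, 83, 97]


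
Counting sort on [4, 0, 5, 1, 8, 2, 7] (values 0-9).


Input: [4, 0, 5, 1, 8, 2, 7]
Counts: [1, 1, 1, 0, 1, 1, 0, 1, 1, 0]

Sorted: [0, 1, 2, 4, 5, 7, 8]


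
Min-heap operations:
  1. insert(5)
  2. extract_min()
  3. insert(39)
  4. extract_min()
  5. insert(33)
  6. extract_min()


insert(5) -> [5]
extract_min()->5, []
insert(39) -> [39]
extract_min()->39, []
insert(33) -> [33]
extract_min()->33, []

Final heap: []


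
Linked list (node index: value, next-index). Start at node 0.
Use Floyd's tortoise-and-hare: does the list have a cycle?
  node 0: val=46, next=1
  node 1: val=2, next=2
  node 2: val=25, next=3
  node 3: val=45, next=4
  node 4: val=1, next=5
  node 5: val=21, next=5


Floyd's tortoise (slow, +1) and hare (fast, +2):
  init: slow=0, fast=0
  step 1: slow=1, fast=2
  step 2: slow=2, fast=4
  step 3: slow=3, fast=5
  step 4: slow=4, fast=5
  step 5: slow=5, fast=5
  slow == fast at node 5: cycle detected

Cycle: yes


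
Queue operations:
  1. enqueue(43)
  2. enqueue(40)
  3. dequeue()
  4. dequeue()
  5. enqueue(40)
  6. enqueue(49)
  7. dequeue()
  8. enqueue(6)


enqueue(43) -> [43]
enqueue(40) -> [43, 40]
dequeue()->43, [40]
dequeue()->40, []
enqueue(40) -> [40]
enqueue(49) -> [40, 49]
dequeue()->40, [49]
enqueue(6) -> [49, 6]

Final queue: [49, 6]


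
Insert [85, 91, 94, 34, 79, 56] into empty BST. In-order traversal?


Insert 85: root
Insert 91: R from 85
Insert 94: R from 85 -> R from 91
Insert 34: L from 85
Insert 79: L from 85 -> R from 34
Insert 56: L from 85 -> R from 34 -> L from 79

In-order: [34, 56, 79, 85, 91, 94]


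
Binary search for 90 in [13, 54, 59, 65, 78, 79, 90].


Step 1: lo=0, hi=6, mid=3, val=65
Step 2: lo=4, hi=6, mid=5, val=79
Step 3: lo=6, hi=6, mid=6, val=90

Found at index 6


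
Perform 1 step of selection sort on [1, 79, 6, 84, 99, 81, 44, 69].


Initial: [1, 79, 6, 84, 99, 81, 44, 69]
Step 1: min=1 at 0
  Swap: [1, 79, 6, 84, 99, 81, 44, 69]

After 1 step: [1, 79, 6, 84, 99, 81, 44, 69]


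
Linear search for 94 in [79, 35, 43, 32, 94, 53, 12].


i=0: 79!=94
i=1: 35!=94
i=2: 43!=94
i=3: 32!=94
i=4: 94==94 found!

Found at 4, 5 comps


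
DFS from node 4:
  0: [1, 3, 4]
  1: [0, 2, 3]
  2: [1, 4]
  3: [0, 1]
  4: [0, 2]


Visit 4, push [2, 0]
Visit 0, push [3, 1]
Visit 1, push [3, 2]
Visit 2, push []
Visit 3, push []

DFS order: [4, 0, 1, 2, 3]


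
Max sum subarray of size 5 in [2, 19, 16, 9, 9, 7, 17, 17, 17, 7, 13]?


[0:5]: 55
[1:6]: 60
[2:7]: 58
[3:8]: 59
[4:9]: 67
[5:10]: 65
[6:11]: 71

Max: 71 at [6:11]


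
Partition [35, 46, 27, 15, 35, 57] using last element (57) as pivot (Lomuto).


Pivot: 57
  35 <= 57: advance i (no swap)
  46 <= 57: advance i (no swap)
  27 <= 57: advance i (no swap)
  15 <= 57: advance i (no swap)
  35 <= 57: advance i (no swap)
Place pivot at 5: [35, 46, 27, 15, 35, 57]

Partitioned: [35, 46, 27, 15, 35, 57]


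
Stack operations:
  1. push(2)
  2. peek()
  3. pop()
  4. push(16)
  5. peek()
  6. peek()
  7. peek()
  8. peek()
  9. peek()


push(2) -> [2]
peek()->2
pop()->2, []
push(16) -> [16]
peek()->16
peek()->16
peek()->16
peek()->16
peek()->16

Final stack: [16]


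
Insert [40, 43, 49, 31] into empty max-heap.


Insert 40: [40]
Insert 43: [43, 40]
Insert 49: [49, 40, 43]
Insert 31: [49, 40, 43, 31]

Final heap: [49, 40, 43, 31]


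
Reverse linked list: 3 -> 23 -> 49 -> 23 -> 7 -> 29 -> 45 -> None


Step 1: curr=3, set curr.next=prev(None) | reversed so far: 3
Step 2: curr=23, set curr.next=prev(3) | reversed so far: 23 -> 3
Step 3: curr=49, set curr.next=prev(23) | reversed so far: 49 -> 23 -> 3
Step 4: curr=23, set curr.next=prev(49) | reversed so far: 23 -> 49 -> 23 -> 3
Step 5: curr=7, set curr.next=prev(23) | reversed so far: 7 -> 23 -> 49 -> 23 -> 3
Step 6: curr=29, set curr.next=prev(7) | reversed so far: 29 -> 7 -> 23 -> 49 -> 23 -> 3
Step 7: curr=45, set curr.next=prev(29) | reversed so far: 45 -> 29 -> 7 -> 23 -> 49 -> 23 -> 3

45 -> 29 -> 7 -> 23 -> 49 -> 23 -> 3 -> None
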